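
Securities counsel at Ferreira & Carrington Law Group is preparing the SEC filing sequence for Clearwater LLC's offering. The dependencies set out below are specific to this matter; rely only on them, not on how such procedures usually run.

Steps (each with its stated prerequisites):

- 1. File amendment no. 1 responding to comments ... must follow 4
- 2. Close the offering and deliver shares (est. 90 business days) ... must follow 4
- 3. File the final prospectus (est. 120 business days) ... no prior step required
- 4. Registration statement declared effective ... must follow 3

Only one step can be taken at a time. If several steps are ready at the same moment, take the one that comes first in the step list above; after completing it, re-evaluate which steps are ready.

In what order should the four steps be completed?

3, 4, 1, 2

3 has no prerequisites → 3 first.
That leaves 4 as the only ready step → 4.
1 and 2 are both available; 1 is listed earlier → 1.
Next only 2 has its prerequisites met → 2.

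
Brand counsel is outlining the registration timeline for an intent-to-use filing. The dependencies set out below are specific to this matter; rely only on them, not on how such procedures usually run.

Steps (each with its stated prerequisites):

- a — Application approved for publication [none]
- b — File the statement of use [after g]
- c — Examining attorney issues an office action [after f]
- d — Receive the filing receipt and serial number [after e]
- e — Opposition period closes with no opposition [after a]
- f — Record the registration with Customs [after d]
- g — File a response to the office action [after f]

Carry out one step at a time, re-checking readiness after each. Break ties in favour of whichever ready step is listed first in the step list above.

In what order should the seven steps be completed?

a, e, d, f, c, g, b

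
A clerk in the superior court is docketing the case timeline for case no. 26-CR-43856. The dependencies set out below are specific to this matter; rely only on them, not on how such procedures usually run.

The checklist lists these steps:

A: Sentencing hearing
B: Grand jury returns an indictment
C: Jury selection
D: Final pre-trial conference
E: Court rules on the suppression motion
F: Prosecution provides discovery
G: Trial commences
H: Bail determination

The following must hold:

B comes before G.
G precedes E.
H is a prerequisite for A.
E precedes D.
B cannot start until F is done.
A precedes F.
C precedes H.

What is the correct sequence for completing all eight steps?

C H A F B G E D

C has no prerequisites → C first.
H is the only step now ready → H.
Next only A has its prerequisites met → A.
F needed A, now all done → F.
Next only B has its prerequisites met → B.
G needed B, now all done → G.
Next only E has its prerequisites met → E.
D is the only step now ready → D.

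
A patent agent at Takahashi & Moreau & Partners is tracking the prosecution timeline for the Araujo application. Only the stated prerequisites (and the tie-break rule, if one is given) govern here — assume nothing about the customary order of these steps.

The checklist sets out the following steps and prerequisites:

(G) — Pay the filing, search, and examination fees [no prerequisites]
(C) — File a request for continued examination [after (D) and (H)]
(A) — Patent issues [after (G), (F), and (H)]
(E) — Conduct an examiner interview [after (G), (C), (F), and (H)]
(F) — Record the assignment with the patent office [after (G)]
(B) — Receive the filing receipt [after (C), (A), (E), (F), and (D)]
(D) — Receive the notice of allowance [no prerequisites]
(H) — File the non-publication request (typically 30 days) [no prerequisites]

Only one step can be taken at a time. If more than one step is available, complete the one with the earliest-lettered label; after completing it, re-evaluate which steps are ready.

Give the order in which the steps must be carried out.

Nothing is required for (D), (G) and (H). (D) has the earlier label → (D) first.
Ready: (G) and (H). (G) has the earlier label → (G).
(F) now also ready, so the ready set is {(F), (H)}; (F) has the earlier label → (F).
That leaves (H) as the only ready step → (H).
Now (A) and (C) have their prerequisites met. (A) has the earlier label, so (A) next.
Next only (C) has its prerequisites met → (C).
Next only (E) has its prerequisites met → (E).
(B) needed (A), (C), (D), (E) and (F), now all done → (B).

(D), (G), (F), (H), (A), (C), (E), (B)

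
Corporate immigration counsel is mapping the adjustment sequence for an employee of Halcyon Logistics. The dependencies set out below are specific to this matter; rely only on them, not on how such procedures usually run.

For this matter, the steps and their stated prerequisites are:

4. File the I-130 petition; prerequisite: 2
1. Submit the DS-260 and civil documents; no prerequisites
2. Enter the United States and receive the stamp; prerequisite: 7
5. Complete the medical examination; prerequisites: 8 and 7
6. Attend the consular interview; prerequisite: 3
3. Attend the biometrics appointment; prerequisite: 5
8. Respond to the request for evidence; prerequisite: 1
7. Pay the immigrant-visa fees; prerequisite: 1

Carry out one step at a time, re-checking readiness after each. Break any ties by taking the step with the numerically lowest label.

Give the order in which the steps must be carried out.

1 has no prerequisites → 1 first.
Ready: 7 and 8. 7 has the earlier label → 7.
2 and 8 are both available; 2 has the earlier label → 2.
4 now also ready, so the ready set is {4, 8}; 4 has the earlier label → 4.
Next only 8 has its prerequisites met → 8.
5 needed 7 and 8, now all done → 5.
3 is the only step now ready → 3.
Next only 6 has its prerequisites met → 6.

1 → 7 → 2 → 4 → 8 → 5 → 3 → 6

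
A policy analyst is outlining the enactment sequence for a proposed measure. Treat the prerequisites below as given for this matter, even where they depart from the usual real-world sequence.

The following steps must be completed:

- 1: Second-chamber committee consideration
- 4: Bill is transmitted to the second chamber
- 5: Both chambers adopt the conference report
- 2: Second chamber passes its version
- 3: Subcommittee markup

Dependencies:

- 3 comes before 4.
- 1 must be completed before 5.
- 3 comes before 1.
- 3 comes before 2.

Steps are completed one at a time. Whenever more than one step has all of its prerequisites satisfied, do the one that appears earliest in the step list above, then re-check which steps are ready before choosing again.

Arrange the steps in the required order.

3 → 1 → 4 → 5 → 2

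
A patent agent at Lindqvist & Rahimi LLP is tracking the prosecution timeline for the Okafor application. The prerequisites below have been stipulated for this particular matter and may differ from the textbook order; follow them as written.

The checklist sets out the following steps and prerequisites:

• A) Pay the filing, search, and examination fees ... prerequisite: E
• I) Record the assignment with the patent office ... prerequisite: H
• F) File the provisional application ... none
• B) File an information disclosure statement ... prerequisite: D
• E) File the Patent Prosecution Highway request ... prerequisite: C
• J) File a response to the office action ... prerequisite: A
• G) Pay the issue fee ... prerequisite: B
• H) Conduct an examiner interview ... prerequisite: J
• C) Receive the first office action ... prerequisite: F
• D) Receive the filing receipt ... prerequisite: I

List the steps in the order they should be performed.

F, C, E, A, J, H, I, D, B, G

F is the only step with nothing outstanding, so it goes first.
Next only C has its prerequisites met → C.
Next only E has its prerequisites met → E.
That leaves A as the only ready step → A.
J needed A, now all done → J.
That leaves H as the only ready step → H.
I needed H, now all done → I.
That leaves D as the only ready step → D.
Next only B has its prerequisites met → B.
Next only G has its prerequisites met → G.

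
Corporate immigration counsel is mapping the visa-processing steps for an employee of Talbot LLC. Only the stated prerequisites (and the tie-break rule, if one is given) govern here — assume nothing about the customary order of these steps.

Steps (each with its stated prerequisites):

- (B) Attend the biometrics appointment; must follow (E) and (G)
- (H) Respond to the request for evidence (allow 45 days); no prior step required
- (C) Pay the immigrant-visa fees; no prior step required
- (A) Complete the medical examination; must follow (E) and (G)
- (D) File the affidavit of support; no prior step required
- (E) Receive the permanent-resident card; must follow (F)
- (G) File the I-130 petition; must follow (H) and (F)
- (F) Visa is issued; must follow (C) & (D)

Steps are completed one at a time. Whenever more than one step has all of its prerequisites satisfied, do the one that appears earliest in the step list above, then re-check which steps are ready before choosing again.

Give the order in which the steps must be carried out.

(H) → (C) → (D) → (F) → (E) → (G) → (B) → (A)

(H), (C) and (D) have no prerequisites; (H) is listed earlier, so (H) is first.
(C) and (D) are both available; (C) is listed earlier → (C).
(D) is the only step now ready → (D).
Next only (F) has its prerequisites met → (F).
Ready: (E) and (G). (E) is listed earlier → (E).
Next only (G) has its prerequisites met → (G).
(B) and (A) are both available; (B) is listed earlier → (B).
(A) needed (E) and (G), now all done → (A).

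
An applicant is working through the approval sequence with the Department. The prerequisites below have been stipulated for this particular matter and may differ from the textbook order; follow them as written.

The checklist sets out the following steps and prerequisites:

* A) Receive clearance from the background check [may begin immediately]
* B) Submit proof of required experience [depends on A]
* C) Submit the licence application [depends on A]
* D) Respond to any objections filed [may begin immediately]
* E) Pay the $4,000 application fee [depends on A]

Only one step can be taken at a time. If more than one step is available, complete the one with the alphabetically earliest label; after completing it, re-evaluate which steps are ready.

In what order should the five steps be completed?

A and D have no prerequisites; A has the earlier label, so A is first.
Ready: B, C, D and E. B has the earlier label → B.
Now C, D and E have their prerequisites met. C has the earlier label, so C next.
Now D and E have their prerequisites met. D has the earlier label, so D next.
E needed A, now all done → E.

A, B, C, D, E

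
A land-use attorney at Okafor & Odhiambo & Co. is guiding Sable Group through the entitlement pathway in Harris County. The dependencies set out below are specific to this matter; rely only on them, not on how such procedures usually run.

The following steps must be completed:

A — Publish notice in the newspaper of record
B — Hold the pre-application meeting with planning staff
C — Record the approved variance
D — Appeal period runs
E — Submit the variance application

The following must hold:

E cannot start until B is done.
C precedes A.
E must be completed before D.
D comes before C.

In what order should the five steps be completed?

B, E, D, C, A

Only B has no prerequisites, so it is first.
Next only E has its prerequisites met → E.
Next only D has its prerequisites met → D.
C needed D, now all done → C.
That leaves A as the only ready step → A.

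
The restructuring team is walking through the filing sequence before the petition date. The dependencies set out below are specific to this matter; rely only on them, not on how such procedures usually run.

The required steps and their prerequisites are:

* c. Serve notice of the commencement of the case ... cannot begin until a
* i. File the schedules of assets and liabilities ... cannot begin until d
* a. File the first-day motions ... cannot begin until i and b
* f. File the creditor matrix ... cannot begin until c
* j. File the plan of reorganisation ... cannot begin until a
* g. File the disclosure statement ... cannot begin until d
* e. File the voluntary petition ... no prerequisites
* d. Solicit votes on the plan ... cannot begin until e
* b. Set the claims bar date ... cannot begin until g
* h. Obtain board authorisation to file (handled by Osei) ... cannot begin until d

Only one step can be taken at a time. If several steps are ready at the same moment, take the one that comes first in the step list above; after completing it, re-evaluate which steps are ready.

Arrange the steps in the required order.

e, d, i, g, b, a, c, f, j, h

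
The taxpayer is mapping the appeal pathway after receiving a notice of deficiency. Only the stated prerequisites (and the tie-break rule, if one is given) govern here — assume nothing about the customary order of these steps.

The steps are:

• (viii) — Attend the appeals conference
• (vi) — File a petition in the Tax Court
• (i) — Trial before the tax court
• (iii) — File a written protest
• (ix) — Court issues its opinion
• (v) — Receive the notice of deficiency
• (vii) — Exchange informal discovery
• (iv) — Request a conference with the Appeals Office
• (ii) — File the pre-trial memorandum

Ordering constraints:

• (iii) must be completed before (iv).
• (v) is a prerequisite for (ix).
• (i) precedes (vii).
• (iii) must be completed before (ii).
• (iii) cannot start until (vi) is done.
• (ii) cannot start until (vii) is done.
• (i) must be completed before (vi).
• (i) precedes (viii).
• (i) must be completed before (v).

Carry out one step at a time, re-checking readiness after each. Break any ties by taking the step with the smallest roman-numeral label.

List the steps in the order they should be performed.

(i) is the only step with nothing outstanding, so it goes first.
Now (v), (vi), (vii) and (viii) have their prerequisites met. (v) has the earlier label, so (v) next.
(ix) now also ready, so the ready set is {(vi), (vii), (viii), (ix)}; (vi) has the earlier label → (vi).
(iii), (vii), (viii) and (ix) are all available; (iii) has the earlier label → (iii).
(iv) now also ready, so the ready set is {(iv), (vii), (viii), (ix)}; (iv) has the earlier label → (iv).
(vii), (viii) and (ix) are all available; (vii) has the earlier label → (vii).
(ii) now also ready, so the ready set is {(ii), (viii), (ix)}; (ii) has the earlier label → (ii).
Now (viii) and (ix) have their prerequisites met. (viii) has the earlier label, so (viii) next.
(ix) needed (v), now all done → (ix).

(i), (v), (vi), (iii), (iv), (vii), (ii), (viii), (ix)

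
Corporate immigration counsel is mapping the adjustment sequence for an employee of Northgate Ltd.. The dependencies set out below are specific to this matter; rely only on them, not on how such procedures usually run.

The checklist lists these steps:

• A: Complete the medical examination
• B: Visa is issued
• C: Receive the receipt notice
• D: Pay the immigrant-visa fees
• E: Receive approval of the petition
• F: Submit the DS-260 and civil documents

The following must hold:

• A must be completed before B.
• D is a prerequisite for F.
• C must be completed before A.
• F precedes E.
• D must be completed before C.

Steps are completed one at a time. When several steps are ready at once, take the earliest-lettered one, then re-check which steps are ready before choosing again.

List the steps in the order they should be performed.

D is the only step with nothing outstanding, so it goes first.
C and F are both available; C has the earlier label → C.
A and F are both available; A has the earlier label → A.
Now B and F have their prerequisites met. B has the earlier label, so B next.
F is the only step now ready → F.
E needed F, now all done → E.

D, C, A, B, F, E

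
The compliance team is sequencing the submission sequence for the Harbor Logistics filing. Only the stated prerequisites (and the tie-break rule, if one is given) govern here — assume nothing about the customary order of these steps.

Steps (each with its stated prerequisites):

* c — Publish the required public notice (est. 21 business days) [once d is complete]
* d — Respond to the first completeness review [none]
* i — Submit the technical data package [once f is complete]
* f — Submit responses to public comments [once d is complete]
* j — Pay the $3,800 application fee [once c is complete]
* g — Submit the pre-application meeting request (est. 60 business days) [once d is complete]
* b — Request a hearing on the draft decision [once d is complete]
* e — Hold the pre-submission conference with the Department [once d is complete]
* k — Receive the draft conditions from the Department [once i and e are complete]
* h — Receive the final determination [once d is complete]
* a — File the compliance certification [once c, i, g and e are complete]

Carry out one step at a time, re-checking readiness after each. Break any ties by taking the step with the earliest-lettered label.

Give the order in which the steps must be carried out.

Only d has no prerequisites, so it is first.
b, c, e, f, g and h are all available; b has the earlier label → b.
Ready: c, e, f, g and h. c has the earlier label → c.
Ready: e, f, g, h and j. e has the earlier label → e.
f, g, h and j are all available; f has the earlier label → f.
i now also ready, so the ready set is {g, h, i, j}; g has the earlier label → g.
Ready: h, i and j. h has the earlier label → h.
Now i and j have their prerequisites met. i has the earlier label, so i next.
Ready: a, j and k. a has the earlier label → a.
Ready: j and k. j has the earlier label → j.
k is the only step now ready → k.

d, b, c, e, f, g, h, i, a, j, k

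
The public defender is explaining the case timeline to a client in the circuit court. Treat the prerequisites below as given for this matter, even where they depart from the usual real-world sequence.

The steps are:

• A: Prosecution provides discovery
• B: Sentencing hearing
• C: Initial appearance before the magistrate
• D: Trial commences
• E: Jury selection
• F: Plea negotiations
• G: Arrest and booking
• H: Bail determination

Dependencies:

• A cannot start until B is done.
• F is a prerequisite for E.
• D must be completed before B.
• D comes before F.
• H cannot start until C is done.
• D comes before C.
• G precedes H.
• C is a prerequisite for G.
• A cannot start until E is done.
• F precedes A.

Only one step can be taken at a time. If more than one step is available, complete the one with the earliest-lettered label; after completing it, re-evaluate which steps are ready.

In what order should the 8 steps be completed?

Only D has no prerequisites, so it is first.
B, C and F are all available; B has the earlier label → B.
Ready: C and F. C has the earlier label → C.
F and G are both available; F has the earlier label → F.
Now E and G have their prerequisites met. E has the earlier label, so E next.
A now also ready, so the ready set is {A, G}; A has the earlier label → A.
G needed C, now all done → G.
H needed C and G, now all done → H.

D, B, C, F, E, A, G, H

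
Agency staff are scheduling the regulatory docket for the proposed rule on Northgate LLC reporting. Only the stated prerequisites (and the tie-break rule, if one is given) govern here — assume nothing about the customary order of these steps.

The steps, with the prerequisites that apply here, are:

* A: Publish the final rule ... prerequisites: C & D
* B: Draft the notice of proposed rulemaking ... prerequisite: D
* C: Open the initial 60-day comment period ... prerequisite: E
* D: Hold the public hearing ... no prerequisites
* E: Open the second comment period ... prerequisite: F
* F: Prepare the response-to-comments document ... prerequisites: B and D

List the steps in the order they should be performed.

Only D has no prerequisites, so it is first.
Next only B has its prerequisites met → B.
That leaves F as the only ready step → F.
E needed F, now all done → E.
C is the only step now ready → C.
A needed C and D, now all done → A.

D, B, F, E, C, A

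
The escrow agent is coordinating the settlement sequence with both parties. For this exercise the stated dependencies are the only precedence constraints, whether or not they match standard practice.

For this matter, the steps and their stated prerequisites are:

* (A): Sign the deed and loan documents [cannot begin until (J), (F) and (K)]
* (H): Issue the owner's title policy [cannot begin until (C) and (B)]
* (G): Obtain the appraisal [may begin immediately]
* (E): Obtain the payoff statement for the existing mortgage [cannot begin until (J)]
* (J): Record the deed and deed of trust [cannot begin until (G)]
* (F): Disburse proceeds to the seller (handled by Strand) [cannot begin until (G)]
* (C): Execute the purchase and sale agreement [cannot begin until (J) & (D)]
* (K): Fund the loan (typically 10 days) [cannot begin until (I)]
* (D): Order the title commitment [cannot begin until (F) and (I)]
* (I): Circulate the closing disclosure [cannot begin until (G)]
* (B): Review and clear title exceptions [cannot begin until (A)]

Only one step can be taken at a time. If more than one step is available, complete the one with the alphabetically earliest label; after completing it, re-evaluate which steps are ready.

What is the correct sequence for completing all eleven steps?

(G), (F), (I), (D), (J), (C), (E), (K), (A), (B), (H)

(G) has no prerequisites → (G) first.
(F), (I) and (J) are all available; (F) has the earlier label → (F).
Ready: (I) and (J). (I) has the earlier label → (I).
Now (D), (J) and (K) have their prerequisites met. (D) has the earlier label, so (D) next.
(J) and (K) are both available; (J) has the earlier label → (J).
(C) and (E) now also ready, so the ready set is {(C), (E), (K)}; (C) has the earlier label → (C).
Now (E) and (K) have their prerequisites met. (E) has the earlier label, so (E) next.
(K) is the only step now ready → (K).
That leaves (A) as the only ready step → (A).
(B) needed (A), now all done → (B).
(H) needed (B) and (C), now all done → (H).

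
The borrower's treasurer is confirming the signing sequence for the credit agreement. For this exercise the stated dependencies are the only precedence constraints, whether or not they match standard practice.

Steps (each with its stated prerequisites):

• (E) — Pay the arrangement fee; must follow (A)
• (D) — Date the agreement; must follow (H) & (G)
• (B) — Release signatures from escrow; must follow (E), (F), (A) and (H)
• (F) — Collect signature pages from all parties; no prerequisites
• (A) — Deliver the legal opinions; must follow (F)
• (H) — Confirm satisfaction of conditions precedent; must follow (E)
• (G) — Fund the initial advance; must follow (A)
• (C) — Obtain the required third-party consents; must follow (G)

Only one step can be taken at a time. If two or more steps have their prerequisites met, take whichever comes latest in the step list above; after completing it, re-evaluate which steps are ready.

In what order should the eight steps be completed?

(F), (A), (G), (C), (E), (H), (B), (D)

(F) has no prerequisites → (F) first.
That leaves (A) as the only ready step → (A).
(G) and (E) are both available; (G) is listed later → (G).
(C) now also ready, so the ready set is {(C), (E)}; (C) is listed later → (C).
(E) is the only step now ready → (E).
Next only (H) has its prerequisites met → (H).
Ready: (B) and (D). (B) is listed later → (B).
(D) needed (G) and (H), now all done → (D).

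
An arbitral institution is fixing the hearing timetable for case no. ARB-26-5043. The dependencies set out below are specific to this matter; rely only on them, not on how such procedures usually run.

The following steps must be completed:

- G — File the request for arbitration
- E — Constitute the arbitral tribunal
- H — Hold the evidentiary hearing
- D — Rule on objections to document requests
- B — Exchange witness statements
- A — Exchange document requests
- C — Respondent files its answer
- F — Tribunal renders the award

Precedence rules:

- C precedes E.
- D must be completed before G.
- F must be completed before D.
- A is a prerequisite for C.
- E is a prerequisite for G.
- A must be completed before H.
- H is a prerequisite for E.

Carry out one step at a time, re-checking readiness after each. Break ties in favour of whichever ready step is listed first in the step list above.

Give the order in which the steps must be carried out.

Nothing is required for B, A and F. B is listed earlier → B first.
Now A and F have their prerequisites met. A is listed earlier, so A next.
Now H, C and F have their prerequisites met. H is listed earlier, so H next.
C and F are both available; C is listed earlier → C.
E now also ready, so the ready set is {E, F}; E is listed earlier → E.
That leaves F as the only ready step → F.
D is the only step now ready → D.
That leaves G as the only ready step → G.

B, A, H, C, E, F, D, G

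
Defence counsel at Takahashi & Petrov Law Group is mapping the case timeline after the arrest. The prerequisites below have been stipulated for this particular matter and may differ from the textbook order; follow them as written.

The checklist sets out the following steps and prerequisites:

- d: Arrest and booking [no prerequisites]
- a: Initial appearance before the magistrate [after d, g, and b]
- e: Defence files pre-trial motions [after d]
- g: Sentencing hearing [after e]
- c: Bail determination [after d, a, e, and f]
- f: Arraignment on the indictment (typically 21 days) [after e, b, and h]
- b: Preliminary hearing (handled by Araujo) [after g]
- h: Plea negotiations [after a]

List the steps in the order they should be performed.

d is the only step with nothing outstanding, so it goes first.
e needed d, now all done → e.
That leaves g as the only ready step → g.
b is the only step now ready → b.
a needed d, g and b, now all done → a.
That leaves h as the only ready step → h.
That leaves f as the only ready step → f.
c is the only step now ready → c.

d e g b a h f c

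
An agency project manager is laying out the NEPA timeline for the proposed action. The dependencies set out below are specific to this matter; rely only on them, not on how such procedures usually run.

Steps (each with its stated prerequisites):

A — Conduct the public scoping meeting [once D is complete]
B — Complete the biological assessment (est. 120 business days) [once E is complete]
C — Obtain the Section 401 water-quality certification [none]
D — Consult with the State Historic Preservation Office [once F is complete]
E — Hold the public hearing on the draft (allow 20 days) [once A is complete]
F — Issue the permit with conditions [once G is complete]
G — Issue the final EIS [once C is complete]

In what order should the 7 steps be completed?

C, G, F, D, A, E, B

Only C has no prerequisites, so it is first.
G needed C, now all done → G.
F is the only step now ready → F.
Next only D has its prerequisites met → D.
A is the only step now ready → A.
That leaves E as the only ready step → E.
Next only B has its prerequisites met → B.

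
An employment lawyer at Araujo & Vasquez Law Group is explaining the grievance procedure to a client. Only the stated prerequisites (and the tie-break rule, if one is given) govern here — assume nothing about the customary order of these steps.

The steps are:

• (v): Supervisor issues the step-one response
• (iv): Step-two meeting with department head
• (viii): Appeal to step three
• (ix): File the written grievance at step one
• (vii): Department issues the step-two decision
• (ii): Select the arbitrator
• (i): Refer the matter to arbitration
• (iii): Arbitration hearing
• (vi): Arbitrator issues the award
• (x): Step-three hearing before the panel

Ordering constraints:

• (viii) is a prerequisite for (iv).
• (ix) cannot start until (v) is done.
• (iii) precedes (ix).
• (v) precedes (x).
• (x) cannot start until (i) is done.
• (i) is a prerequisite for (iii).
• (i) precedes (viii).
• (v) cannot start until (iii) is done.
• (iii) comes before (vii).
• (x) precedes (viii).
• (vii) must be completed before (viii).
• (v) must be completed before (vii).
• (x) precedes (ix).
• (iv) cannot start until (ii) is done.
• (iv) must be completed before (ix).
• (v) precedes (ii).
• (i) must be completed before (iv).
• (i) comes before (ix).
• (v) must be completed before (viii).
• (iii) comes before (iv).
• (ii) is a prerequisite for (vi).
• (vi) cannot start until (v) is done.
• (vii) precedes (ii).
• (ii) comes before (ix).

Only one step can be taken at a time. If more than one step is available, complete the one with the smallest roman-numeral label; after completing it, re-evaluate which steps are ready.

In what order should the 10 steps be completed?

(i) (iii) (v) (vii) (ii) (vi) (x) (viii) (iv) (ix)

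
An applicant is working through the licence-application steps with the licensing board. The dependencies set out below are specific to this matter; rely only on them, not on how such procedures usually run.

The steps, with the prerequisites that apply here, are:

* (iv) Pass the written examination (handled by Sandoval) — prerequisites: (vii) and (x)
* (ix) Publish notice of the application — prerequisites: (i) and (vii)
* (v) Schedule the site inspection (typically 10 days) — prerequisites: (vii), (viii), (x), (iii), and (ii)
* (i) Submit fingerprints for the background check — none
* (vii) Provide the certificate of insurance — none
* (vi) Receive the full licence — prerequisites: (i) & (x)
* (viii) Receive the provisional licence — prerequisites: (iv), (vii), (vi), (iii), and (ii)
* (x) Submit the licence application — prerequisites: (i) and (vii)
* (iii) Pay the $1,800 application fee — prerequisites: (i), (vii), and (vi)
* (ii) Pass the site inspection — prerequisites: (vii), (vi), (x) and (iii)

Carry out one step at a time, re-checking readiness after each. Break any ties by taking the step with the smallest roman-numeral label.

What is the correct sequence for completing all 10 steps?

Nothing is required for (i) and (vii). (i) has the earlier label → (i) first.
That leaves (vii) as the only ready step → (vii).
Now (ix) and (x) have their prerequisites met. (ix) has the earlier label, so (ix) next.
That leaves (x) as the only ready step → (x).
(iv) and (vi) are both available; (iv) has the earlier label → (iv).
Next only (vi) has its prerequisites met → (vi).
Next only (iii) has its prerequisites met → (iii).
That leaves (ii) as the only ready step → (ii).
(viii) needed (ii), (iii), (iv), (vi) and (vii), now all done → (viii).
(v) needed (ii), (iii), (vii), (viii) and (x), now all done → (v).

(i) (vii) (ix) (x) (iv) (vi) (iii) (ii) (viii) (v)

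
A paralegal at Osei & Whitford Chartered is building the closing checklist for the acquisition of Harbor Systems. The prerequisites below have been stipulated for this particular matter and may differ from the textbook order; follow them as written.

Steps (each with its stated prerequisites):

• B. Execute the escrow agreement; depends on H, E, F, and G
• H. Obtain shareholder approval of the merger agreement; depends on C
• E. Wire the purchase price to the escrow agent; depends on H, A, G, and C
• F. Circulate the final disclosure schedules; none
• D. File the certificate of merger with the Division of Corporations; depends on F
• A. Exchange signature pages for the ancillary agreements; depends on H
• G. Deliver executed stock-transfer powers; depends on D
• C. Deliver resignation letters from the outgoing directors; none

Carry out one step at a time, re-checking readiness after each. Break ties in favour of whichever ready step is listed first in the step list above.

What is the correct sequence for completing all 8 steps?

F, D, G, C, H, A, E, B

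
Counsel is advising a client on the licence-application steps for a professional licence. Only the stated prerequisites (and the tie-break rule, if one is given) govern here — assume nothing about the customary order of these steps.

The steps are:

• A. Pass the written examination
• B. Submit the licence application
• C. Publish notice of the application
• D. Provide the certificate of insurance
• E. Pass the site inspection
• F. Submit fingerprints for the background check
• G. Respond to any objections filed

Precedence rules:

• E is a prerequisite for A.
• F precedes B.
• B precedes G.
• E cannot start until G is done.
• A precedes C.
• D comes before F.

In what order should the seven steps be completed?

D, F, B, G, E, A, C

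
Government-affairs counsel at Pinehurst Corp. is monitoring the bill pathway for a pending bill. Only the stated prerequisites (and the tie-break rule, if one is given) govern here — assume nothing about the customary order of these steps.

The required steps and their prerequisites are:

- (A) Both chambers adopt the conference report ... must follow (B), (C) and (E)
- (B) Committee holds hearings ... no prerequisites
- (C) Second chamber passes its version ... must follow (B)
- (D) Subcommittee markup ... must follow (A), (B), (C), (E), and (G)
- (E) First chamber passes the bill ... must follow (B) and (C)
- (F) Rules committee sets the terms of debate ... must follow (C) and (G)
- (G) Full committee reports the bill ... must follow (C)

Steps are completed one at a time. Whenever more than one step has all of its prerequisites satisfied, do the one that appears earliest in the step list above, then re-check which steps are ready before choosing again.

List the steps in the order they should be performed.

(B) (C) (E) (A) (G) (D) (F)

(B) has no prerequisites → (B) first.
(C) is the only step now ready → (C).
(E) and (G) are both available; (E) is listed earlier → (E).
(A) now also ready, so the ready set is {(A), (G)}; (A) is listed earlier → (A).
(G) is the only step now ready → (G).
(D) and (F) are both available; (D) is listed earlier → (D).
(F) is the only step now ready → (F).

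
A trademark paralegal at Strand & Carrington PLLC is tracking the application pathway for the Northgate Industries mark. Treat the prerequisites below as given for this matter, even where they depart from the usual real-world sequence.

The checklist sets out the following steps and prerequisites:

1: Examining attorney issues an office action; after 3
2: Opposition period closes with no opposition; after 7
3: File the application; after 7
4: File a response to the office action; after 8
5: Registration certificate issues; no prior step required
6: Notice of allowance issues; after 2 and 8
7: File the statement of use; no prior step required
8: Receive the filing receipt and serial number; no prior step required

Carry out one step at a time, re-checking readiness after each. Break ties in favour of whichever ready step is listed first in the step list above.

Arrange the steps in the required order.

Nothing is required for 5, 7 and 8. 5 is listed earlier → 5 first.
Now 7 and 8 have their prerequisites met. 7 is listed earlier, so 7 next.
2, 3 and 8 are all available; 2 is listed earlier → 2.
3 and 8 are both available; 3 is listed earlier → 3.
1 now also ready, so the ready set is {1, 8}; 1 is listed earlier → 1.
That leaves 8 as the only ready step → 8.
4 and 6 are both available; 4 is listed earlier → 4.
Next only 6 has its prerequisites met → 6.

5 → 7 → 2 → 3 → 1 → 8 → 4 → 6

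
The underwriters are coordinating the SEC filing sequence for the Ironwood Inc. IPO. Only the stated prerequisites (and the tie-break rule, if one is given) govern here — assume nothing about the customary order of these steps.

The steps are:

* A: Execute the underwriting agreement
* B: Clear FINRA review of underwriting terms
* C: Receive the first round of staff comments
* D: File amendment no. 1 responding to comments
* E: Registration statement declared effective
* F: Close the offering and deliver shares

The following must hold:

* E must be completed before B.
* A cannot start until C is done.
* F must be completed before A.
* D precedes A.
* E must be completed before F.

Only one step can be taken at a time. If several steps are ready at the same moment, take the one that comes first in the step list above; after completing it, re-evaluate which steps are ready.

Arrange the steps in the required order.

C → D → E → B → F → A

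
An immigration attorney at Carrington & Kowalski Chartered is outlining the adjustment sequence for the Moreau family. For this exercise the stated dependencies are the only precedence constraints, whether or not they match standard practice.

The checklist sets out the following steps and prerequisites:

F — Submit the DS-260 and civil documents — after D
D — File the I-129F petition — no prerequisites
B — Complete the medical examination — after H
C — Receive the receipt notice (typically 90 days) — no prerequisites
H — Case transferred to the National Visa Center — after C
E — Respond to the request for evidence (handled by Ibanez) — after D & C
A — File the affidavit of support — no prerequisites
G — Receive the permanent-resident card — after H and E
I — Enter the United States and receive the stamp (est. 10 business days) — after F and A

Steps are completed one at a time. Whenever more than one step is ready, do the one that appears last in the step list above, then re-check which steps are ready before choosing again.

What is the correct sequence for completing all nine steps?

A C H B D E G F I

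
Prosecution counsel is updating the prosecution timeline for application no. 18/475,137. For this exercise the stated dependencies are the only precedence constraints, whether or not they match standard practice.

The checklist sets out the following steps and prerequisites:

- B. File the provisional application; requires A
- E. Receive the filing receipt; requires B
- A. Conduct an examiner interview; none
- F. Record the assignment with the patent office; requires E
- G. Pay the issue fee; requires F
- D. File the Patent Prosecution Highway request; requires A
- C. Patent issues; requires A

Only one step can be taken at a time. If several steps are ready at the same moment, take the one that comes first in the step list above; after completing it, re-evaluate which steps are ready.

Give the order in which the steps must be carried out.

A has no prerequisites → A first.
Now B, D and C have their prerequisites met. B is listed earlier, so B next.
E now also ready, so the ready set is {E, D, C}; E is listed earlier → E.
F now also ready, so the ready set is {F, D, C}; F is listed earlier → F.
G, D and C are all available; G is listed earlier → G.
Now D and C have their prerequisites met. D is listed earlier, so D next.
C is the only step now ready → C.

A, B, E, F, G, D, C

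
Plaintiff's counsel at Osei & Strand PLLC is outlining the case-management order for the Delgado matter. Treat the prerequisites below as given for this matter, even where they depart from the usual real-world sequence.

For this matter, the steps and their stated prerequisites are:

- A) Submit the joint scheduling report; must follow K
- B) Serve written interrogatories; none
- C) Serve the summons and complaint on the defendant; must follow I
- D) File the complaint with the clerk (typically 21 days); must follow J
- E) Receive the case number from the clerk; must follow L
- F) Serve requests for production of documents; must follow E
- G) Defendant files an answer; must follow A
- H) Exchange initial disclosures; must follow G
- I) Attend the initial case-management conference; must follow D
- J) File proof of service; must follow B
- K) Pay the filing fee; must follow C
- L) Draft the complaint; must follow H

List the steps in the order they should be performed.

Only B has no prerequisites, so it is first.
Next only J has its prerequisites met → J.
D is the only step now ready → D.
I is the only step now ready → I.
Next only C has its prerequisites met → C.
K needed C, now all done → K.
A needed K, now all done → A.
Next only G has its prerequisites met → G.
Next only H has its prerequisites met → H.
That leaves L as the only ready step → L.
E needed L, now all done → E.
Next only F has its prerequisites met → F.

B, J, D, I, C, K, A, G, H, L, E, F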